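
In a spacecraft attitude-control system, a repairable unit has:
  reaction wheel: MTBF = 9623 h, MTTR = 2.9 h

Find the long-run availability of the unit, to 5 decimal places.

0.99970

A(reaction wheel) = MTBF/(MTBF+MTTR) = 9623/(9623+2.9) = 0.99970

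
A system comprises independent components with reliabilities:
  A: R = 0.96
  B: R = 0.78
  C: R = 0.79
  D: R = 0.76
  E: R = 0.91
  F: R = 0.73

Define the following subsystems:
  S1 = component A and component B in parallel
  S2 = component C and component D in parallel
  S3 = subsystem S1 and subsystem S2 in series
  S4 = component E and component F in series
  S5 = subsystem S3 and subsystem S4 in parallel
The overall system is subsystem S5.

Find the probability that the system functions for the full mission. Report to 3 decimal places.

Parallel (A and B): 1 − (1 − 0.96000)(1 − 0.78000) = 0.99120
Parallel (C and D): 1 − (1 − 0.79000)(1 − 0.76000) = 0.94960
Series ([0.99120] and [0.94960]): 0.99120 × 0.94960 = 0.94124
Series (E and F): 0.91000 × 0.73000 = 0.66430
Parallel ([0.94124] and [0.66430]): 1 − (1 − 0.94124)(1 − 0.66430) = 0.980

0.980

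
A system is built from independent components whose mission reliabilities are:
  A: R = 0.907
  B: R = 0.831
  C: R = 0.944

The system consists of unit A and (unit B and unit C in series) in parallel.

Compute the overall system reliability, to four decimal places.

0.9800

Series (B and C): 0.831000 × 0.944000 = 0.784464
Parallel (A and [0.784464]): 1 − (1 − 0.907000)(1 − 0.784464) = 0.9800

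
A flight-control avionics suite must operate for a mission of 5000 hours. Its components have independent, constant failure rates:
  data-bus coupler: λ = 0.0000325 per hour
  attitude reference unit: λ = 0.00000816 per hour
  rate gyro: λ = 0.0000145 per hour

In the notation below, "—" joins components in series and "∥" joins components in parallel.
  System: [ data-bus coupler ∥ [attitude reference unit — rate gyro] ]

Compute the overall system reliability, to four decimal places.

R(data-bus coupler) = exp(−0.0000325 × 5000) = 0.850016
R(attitude reference unit) = exp(−0.00000816 × 5000) = 0.960021
R(rate gyro) = exp(−0.0000145 × 5000) = 0.930066
Series (attitude reference unit and rate gyro): 0.960021 × 0.930066 = 0.892883
Parallel (data-bus coupler and [0.892883]): 1 − (1 − 0.850016)(1 − 0.892883) = 0.9839

0.9839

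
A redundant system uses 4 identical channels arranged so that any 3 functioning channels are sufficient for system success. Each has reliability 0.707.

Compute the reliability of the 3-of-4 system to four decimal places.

R = Σ_{i=3}^{4} C(4,i) p^i (1−p)^{4−i} with p = 0.707
C(4,3)·0.707^3·0.293^1 = 0.414177
C(4,4)·0.707^4·0.293^0 = 0.249849
Sum = 0.6640

0.6640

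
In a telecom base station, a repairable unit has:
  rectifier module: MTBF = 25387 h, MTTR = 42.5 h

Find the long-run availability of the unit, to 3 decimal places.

A(rectifier module) = MTBF/(MTBF+MTTR) = 25387/(25387+42.5) = 0.998

0.998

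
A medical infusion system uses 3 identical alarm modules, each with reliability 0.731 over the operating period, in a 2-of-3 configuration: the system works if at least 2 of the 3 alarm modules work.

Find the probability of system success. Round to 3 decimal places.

0.822

R = Σ_{i=2}^{3} C(3,i) p^i (1−p)^{3−i} with p = 0.731
C(3,2)·0.731^2·0.269^1 = 0.43123
C(3,3)·0.731^3·0.269^0 = 0.39062
Sum = 0.822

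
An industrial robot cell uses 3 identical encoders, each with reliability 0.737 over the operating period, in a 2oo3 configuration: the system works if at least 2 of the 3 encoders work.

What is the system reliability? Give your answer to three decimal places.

0.829

R = Σ_{i=2}^{3} C(3,i) p^i (1−p)^{3−i} with p = 0.737
C(3,2)·0.737^2·0.263^1 = 0.42856
C(3,3)·0.737^3·0.263^0 = 0.40032
Sum = 0.829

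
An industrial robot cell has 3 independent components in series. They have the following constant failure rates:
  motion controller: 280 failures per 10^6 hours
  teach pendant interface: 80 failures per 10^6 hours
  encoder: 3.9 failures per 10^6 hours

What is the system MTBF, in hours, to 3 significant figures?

2750

Series of exponential components: λ_sys = Σ λ_i
λ_sys = 0.00028 + 0.000080 + 0.0000039 = 3.6390e-04 /h
MTBF = 1 / λ_sys = 2750 h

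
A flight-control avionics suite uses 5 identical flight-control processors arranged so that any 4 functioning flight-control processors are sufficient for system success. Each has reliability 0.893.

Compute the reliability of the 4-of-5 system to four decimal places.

0.9081

R = Σ_{i=4}^{5} C(5,i) p^i (1−p)^{5−i} with p = 0.893
C(5,4)·0.893^4·0.107^1 = 0.340220
C(5,5)·0.893^5·0.107^0 = 0.567881
Sum = 0.9081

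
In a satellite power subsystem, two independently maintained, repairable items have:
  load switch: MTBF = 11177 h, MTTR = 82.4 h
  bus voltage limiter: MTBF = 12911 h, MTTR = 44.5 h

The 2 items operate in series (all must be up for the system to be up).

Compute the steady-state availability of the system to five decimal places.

A(load switch) = MTBF/(MTBF+MTTR) = 11177/(11177+82.4) = 0.992682
A(bus voltage limiter) = MTBF/(MTBF+MTTR) = 12911/(12911+44.5) = 0.996565
Series availability: 0.992682 × 0.996565 = 0.98927

0.98927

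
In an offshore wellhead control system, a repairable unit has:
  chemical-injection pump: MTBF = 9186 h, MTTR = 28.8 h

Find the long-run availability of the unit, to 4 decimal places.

0.9969

A(chemical-injection pump) = MTBF/(MTBF+MTTR) = 9186/(9186+28.8) = 0.9969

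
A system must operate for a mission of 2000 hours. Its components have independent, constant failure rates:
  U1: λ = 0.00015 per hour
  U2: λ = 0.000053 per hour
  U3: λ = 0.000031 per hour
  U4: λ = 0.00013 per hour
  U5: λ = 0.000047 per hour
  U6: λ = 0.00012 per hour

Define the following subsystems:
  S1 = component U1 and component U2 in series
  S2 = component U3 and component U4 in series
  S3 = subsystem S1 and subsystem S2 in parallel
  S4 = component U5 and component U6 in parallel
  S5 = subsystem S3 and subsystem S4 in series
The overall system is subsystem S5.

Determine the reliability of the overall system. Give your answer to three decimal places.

R(U1) = exp(−0.00015 × 2000) = 0.74082
R(U2) = exp(−0.000053 × 2000) = 0.89942
R(U3) = exp(−0.000031 × 2000) = 0.93988
R(U4) = exp(−0.00013 × 2000) = 0.77105
R(U5) = exp(−0.000047 × 2000) = 0.91028
R(U6) = exp(−0.00012 × 2000) = 0.78663
Series (U1 and U2): 0.74082 × 0.89942 = 0.66631
Series (U3 and U4): 0.93988 × 0.77105 = 0.72469
Parallel ([0.66631] and [0.72469]): 1 − (1 − 0.66631)(1 − 0.72469) = 0.90813
Parallel (U5 and U6): 1 − (1 − 0.91028)(1 − 0.78663) = 0.98086
Series ([0.90813] and [0.98086]): 0.90813 × 0.98086 = 0.891

0.891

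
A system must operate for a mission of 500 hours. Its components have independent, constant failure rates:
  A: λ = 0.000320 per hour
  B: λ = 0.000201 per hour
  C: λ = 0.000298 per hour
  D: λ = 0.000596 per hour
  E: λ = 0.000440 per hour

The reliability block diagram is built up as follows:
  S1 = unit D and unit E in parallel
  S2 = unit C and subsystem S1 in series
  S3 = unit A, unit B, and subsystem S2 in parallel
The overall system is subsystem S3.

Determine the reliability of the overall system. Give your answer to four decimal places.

0.9974

R(A) = exp(−0.000320 × 500) = 0.852144
R(B) = exp(−0.000201 × 500) = 0.904385
R(C) = exp(−0.000298 × 500) = 0.861569
R(D) = exp(−0.000596 × 500) = 0.742301
R(E) = exp(−0.000440 × 500) = 0.802519
Parallel (D and E): 1 − (1 − 0.742301)(1 − 0.802519) = 0.949109
Series (C and [0.949109]): 0.861569 × 0.949109 = 0.817723
Parallel (A, B, and [0.817723]): 1 − (1 − 0.852144)(1 − 0.904385)(1 − 0.817723) = 0.9974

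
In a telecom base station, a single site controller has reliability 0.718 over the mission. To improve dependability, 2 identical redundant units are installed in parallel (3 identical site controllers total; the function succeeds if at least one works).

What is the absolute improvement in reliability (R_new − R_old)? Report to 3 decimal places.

R_before = 0.718
R_after = 1 − (1 − 0.718)^3 = 0.978
ΔR = 0.978 − 0.718 = 0.260

0.260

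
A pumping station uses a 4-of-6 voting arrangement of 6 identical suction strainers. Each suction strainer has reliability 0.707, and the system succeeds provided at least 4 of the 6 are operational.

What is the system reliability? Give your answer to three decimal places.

R = Σ_{i=4}^{6} C(6,i) p^i (1−p)^{6−i} with p = 0.707
C(6,4)·0.707^4·0.293^2 = 0.32174
C(6,5)·0.707^5·0.293^1 = 0.31054
C(6,6)·0.707^6·0.293^0 = 0.12489
Sum = 0.757

0.757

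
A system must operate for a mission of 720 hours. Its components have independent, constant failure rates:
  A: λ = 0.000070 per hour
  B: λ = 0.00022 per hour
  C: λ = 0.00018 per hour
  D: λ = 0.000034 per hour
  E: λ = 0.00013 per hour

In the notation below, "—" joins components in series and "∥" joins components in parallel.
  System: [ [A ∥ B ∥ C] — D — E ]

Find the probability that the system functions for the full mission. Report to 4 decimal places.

0.8878

R(A) = exp(−0.000070 × 720) = 0.950849
R(B) = exp(−0.00022 × 720) = 0.853508
R(C) = exp(−0.00018 × 720) = 0.878447
R(D) = exp(−0.000034 × 720) = 0.975817
R(E) = exp(−0.00013 × 720) = 0.910647
Parallel (A, B, and C): 1 − (1 − 0.950849)(1 − 0.853508)(1 − 0.878447) = 0.999125
Series ([0.999125], D, and E): 0.999125 × 0.975817 × 0.910647 = 0.8878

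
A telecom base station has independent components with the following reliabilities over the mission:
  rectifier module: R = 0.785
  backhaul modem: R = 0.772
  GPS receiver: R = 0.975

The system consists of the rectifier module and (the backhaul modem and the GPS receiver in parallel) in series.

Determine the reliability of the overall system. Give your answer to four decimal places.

Parallel (backhaul modem and GPS receiver): 1 − (1 − 0.772000)(1 − 0.975000) = 0.994300
Series (rectifier module and [0.994300]): 0.785000 × 0.994300 = 0.7805

0.7805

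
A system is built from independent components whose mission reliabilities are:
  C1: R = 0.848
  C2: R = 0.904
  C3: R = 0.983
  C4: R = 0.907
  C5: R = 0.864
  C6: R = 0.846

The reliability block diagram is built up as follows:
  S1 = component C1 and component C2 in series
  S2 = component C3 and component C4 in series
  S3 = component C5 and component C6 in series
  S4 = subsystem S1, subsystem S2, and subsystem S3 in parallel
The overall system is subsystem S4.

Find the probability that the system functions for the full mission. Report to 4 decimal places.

0.9932

Series (C1 and C2): 0.848000 × 0.904000 = 0.766592
Series (C3 and C4): 0.983000 × 0.907000 = 0.891581
Series (C5 and C6): 0.864000 × 0.846000 = 0.730944
Parallel ([0.766592], [0.891581], and [0.730944]): 1 − (1 − 0.766592)(1 − 0.891581)(1 − 0.730944) = 0.9932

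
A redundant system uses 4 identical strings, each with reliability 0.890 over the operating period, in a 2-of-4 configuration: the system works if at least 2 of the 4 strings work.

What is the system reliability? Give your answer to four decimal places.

0.9951

R = Σ_{i=2}^{4} C(4,i) p^i (1−p)^{4−i} with p = 0.890
C(4,2)·0.890^2·0.110^2 = 0.057506
C(4,3)·0.890^3·0.110^1 = 0.310186
C(4,4)·0.890^4·0.110^0 = 0.627422
Sum = 0.9951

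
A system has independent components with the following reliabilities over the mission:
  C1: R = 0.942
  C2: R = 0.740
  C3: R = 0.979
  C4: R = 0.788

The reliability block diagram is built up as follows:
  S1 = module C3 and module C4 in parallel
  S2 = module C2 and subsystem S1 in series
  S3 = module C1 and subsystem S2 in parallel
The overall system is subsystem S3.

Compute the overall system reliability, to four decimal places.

Parallel (C3 and C4): 1 − (1 − 0.979000)(1 − 0.788000) = 0.995548
Series (C2 and [0.995548]): 0.740000 × 0.995548 = 0.736706
Parallel (C1 and [0.736706]): 1 − (1 − 0.942000)(1 − 0.736706) = 0.9847

0.9847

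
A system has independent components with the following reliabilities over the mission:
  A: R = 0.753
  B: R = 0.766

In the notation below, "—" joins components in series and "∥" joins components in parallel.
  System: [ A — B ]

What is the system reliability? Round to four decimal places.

0.5768

Series (A and B): 0.753000 × 0.766000 = 0.5768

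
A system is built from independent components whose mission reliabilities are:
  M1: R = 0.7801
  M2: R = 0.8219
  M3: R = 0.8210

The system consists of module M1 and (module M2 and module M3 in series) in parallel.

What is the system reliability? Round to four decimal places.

Series (M2 and M3): 0.821900 × 0.821000 = 0.674780
Parallel (M1 and [0.674780]): 1 − (1 − 0.780100)(1 − 0.674780) = 0.9285

0.9285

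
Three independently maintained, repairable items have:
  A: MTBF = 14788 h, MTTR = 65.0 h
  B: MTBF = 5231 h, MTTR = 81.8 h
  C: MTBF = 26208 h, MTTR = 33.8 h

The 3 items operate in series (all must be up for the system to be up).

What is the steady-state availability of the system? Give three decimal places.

A(A) = MTBF/(MTBF+MTTR) = 14788/(14788+65.0) = 0.995624
A(B) = MTBF/(MTBF+MTTR) = 5231/(5231+81.8) = 0.984603
A(C) = MTBF/(MTBF+MTTR) = 26208/(26208+33.8) = 0.998712
Series availability: 0.995624 × 0.984603 × 0.998712 = 0.979

0.979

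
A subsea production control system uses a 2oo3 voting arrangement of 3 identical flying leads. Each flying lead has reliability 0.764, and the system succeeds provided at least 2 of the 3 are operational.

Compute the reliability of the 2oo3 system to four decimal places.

R = Σ_{i=2}^{3} C(3,i) p^i (1−p)^{3−i} with p = 0.764
C(3,2)·0.764^2·0.236^1 = 0.413257
C(3,3)·0.764^3·0.236^0 = 0.445944
Sum = 0.8592

0.8592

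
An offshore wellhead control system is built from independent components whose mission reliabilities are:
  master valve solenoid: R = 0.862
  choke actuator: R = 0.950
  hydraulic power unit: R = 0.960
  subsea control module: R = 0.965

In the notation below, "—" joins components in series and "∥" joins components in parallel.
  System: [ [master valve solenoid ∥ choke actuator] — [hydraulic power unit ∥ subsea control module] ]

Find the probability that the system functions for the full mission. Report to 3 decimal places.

Parallel (master valve solenoid and choke actuator): 1 − (1 − 0.86200)(1 − 0.95000) = 0.99310
Parallel (hydraulic power unit and subsea control module): 1 − (1 − 0.96000)(1 − 0.96500) = 0.99860
Series ([0.99310] and [0.99860]): 0.99310 × 0.99860 = 0.992

0.992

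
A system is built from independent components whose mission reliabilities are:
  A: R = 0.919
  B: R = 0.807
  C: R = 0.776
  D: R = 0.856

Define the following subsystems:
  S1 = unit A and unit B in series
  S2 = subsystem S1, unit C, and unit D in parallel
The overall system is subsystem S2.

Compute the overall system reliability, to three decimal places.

Series (A and B): 0.91900 × 0.80700 = 0.74163
Parallel ([0.74163], C, and D): 1 − (1 − 0.74163)(1 − 0.77600)(1 − 0.85600) = 0.992

0.992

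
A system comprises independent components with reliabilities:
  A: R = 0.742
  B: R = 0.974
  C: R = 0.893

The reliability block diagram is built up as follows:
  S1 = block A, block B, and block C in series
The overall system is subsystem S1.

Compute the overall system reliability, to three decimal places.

0.645

Series (A, B, and C): 0.74200 × 0.97400 × 0.89300 = 0.645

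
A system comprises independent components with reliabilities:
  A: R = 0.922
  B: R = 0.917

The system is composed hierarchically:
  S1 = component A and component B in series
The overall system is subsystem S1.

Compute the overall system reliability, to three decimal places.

Series (A and B): 0.92200 × 0.91700 = 0.845

0.845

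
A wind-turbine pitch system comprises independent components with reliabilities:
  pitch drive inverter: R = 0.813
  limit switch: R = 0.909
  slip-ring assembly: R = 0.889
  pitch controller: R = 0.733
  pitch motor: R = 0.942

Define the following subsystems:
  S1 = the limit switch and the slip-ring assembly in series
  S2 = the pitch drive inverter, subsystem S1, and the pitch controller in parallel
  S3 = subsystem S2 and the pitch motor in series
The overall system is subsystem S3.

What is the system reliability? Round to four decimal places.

0.9330

Series (limit switch and slip-ring assembly): 0.909000 × 0.889000 = 0.808101
Parallel (pitch drive inverter, [0.808101], and pitch controller): 1 − (1 − 0.813000)(1 − 0.808101)(1 − 0.733000) = 0.990419
Series ([0.990419] and pitch motor): 0.990419 × 0.942000 = 0.9330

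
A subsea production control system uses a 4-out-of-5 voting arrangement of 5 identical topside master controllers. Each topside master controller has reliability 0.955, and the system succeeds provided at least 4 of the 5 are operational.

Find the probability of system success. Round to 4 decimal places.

R = Σ_{i=4}^{5} C(5,i) p^i (1−p)^{5−i} with p = 0.955
C(5,4)·0.955^4·0.045^1 = 0.187153
C(5,5)·0.955^5·0.045^0 = 0.794359
Sum = 0.9815

0.9815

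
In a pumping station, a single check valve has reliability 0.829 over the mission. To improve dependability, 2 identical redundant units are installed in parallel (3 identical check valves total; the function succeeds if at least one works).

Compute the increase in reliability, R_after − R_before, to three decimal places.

R_before = 0.829
R_after = 1 − (1 − 0.829)^3 = 0.995
ΔR = 0.995 − 0.829 = 0.166

0.166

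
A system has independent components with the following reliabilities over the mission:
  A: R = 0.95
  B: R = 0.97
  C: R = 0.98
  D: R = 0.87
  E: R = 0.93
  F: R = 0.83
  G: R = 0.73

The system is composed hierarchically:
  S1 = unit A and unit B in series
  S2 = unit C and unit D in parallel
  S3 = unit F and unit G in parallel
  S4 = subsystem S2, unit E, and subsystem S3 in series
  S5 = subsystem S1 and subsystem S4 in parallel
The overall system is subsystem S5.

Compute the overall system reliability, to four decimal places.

Series (A and B): 0.950000 × 0.970000 = 0.921500
Parallel (C and D): 1 − (1 − 0.980000)(1 − 0.870000) = 0.997400
Parallel (F and G): 1 − (1 − 0.830000)(1 − 0.730000) = 0.954100
Series ([0.997400], E, and [0.954100]): 0.997400 × 0.930000 × 0.954100 = 0.885006
Parallel ([0.921500] and [0.885006]): 1 − (1 − 0.921500)(1 − 0.885006) = 0.9910

0.9910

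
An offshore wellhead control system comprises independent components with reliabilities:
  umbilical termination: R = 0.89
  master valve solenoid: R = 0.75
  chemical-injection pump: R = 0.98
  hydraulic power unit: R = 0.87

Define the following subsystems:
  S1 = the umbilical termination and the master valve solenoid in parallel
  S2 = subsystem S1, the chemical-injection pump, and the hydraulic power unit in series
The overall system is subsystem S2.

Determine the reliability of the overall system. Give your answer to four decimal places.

0.8292

Parallel (umbilical termination and master valve solenoid): 1 − (1 − 0.890000)(1 − 0.750000) = 0.972500
Series ([0.972500], chemical-injection pump, and hydraulic power unit): 0.972500 × 0.980000 × 0.870000 = 0.8292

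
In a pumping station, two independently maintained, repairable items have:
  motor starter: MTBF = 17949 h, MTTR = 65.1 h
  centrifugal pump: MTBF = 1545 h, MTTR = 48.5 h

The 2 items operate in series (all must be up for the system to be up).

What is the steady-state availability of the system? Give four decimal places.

0.9661

A(motor starter) = MTBF/(MTBF+MTTR) = 17949/(17949+65.1) = 0.996386
A(centrifugal pump) = MTBF/(MTBF+MTTR) = 1545/(1545+48.5) = 0.969564
Series availability: 0.996386 × 0.969564 = 0.9661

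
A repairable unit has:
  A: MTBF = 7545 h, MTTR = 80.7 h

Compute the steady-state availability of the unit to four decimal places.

A(A) = MTBF/(MTBF+MTTR) = 7545/(7545+80.7) = 0.9894

0.9894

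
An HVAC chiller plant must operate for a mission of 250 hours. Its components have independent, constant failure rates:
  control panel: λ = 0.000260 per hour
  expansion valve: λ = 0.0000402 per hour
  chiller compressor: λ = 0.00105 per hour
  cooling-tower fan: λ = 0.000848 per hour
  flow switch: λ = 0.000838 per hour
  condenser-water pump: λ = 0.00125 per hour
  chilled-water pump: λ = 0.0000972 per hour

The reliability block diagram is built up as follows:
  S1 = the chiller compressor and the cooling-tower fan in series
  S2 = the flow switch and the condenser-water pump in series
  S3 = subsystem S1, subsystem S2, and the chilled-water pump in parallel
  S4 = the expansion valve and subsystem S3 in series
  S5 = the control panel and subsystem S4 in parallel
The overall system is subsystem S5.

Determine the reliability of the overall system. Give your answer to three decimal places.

0.999

R(control panel) = exp(−0.000260 × 250) = 0.93707
R(expansion valve) = exp(−0.0000402 × 250) = 0.99000
R(chiller compressor) = exp(−0.00105 × 250) = 0.76913
R(cooling-tower fan) = exp(−0.000848 × 250) = 0.80896
R(flow switch) = exp(−0.000838 × 250) = 0.81099
R(condenser-water pump) = exp(−0.00125 × 250) = 0.73162
R(chilled-water pump) = exp(−0.0000972 × 250) = 0.97599
Series (chiller compressor and cooling-tower fan): 0.76913 × 0.80896 = 0.62220
Series (flow switch and condenser-water pump): 0.81099 × 0.73162 = 0.59334
Parallel ([0.62220], [0.59334], and chilled-water pump): 1 − (1 − 0.62220)(1 − 0.59334)(1 − 0.97599) = 0.99631
Series (expansion valve and [0.99631]): 0.99000 × 0.99631 = 0.98635
Parallel (control panel and [0.98635]): 1 − (1 − 0.93707)(1 − 0.98635) = 0.999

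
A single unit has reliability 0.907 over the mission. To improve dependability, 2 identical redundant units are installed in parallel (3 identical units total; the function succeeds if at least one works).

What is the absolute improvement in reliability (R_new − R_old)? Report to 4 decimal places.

0.0922

R_before = 0.907
R_after = 1 − (1 − 0.907)^3 = 0.9992
ΔR = 0.9992 − 0.907 = 0.0922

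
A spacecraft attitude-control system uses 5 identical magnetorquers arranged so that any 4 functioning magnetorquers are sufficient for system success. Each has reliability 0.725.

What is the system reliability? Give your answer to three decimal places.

0.580

R = Σ_{i=4}^{5} C(5,i) p^i (1−p)^{5−i} with p = 0.725
C(5,4)·0.725^4·0.275^1 = 0.37989
C(5,5)·0.725^5·0.275^0 = 0.20030
Sum = 0.580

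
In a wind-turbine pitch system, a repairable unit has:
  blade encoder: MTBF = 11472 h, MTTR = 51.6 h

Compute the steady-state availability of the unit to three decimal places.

A(blade encoder) = MTBF/(MTBF+MTTR) = 11472/(11472+51.6) = 0.996

0.996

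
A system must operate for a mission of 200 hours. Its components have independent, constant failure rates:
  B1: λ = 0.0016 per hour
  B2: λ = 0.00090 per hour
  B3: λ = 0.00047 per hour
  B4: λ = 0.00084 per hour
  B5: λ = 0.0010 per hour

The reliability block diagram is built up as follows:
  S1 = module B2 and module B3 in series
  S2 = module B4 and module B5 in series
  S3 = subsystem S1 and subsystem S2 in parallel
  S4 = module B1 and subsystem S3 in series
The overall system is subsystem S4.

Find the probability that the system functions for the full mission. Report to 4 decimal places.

R(B1) = exp(−0.0016 × 200) = 0.726149
R(B2) = exp(−0.00090 × 200) = 0.835270
R(B3) = exp(−0.00047 × 200) = 0.910283
R(B4) = exp(−0.00084 × 200) = 0.845354
R(B5) = exp(−0.0010 × 200) = 0.818731
Series (B2 and B3): 0.835270 × 0.910283 = 0.760332
Series (B4 and B5): 0.845354 × 0.818731 = 0.692118
Parallel ([0.760332] and [0.692118]): 1 − (1 − 0.760332)(1 − 0.692118) = 0.926211
Series (B1 and [0.926211]): 0.726149 × 0.926211 = 0.6726

0.6726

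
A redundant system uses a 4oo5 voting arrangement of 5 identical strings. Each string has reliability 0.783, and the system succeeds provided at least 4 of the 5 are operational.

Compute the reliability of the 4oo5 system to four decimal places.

R = Σ_{i=4}^{5} C(5,i) p^i (1−p)^{5−i} with p = 0.783
C(5,4)·0.783^4·0.217^1 = 0.407828
C(5,5)·0.783^5·0.217^0 = 0.294313
Sum = 0.7021

0.7021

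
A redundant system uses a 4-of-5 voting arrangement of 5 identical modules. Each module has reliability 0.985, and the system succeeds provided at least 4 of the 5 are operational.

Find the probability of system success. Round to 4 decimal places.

0.9978

R = Σ_{i=4}^{5} C(5,i) p^i (1−p)^{5−i} with p = 0.985
C(5,4)·0.985^4·0.015^1 = 0.070600
C(5,5)·0.985^5·0.015^0 = 0.927217
Sum = 0.9978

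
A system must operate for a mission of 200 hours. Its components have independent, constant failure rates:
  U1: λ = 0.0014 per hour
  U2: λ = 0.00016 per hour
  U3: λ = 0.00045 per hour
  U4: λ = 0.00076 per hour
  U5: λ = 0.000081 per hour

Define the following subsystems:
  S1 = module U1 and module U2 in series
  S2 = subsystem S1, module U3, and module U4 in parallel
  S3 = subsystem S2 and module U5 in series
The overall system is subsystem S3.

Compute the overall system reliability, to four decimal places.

R(U1) = exp(−0.0014 × 200) = 0.755784
R(U2) = exp(−0.00016 × 200) = 0.968507
R(U3) = exp(−0.00045 × 200) = 0.913931
R(U4) = exp(−0.00076 × 200) = 0.858988
R(U5) = exp(−0.000081 × 200) = 0.983931
Series (U1 and U2): 0.755784 × 0.968507 = 0.731982
Parallel ([0.731982], U3, and U4): 1 − (1 − 0.731982)(1 − 0.913931)(1 − 0.858988) = 0.996747
Series ([0.996747] and U5): 0.996747 × 0.983931 = 0.9807

0.9807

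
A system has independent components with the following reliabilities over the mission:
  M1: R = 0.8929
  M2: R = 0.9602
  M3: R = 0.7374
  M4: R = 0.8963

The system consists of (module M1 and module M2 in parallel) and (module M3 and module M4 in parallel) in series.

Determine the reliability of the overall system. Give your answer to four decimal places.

Parallel (M1 and M2): 1 − (1 − 0.892900)(1 − 0.960200) = 0.995737
Parallel (M3 and M4): 1 − (1 − 0.737400)(1 − 0.896300) = 0.972768
Series ([0.995737] and [0.972768]): 0.995737 × 0.972768 = 0.9686

0.9686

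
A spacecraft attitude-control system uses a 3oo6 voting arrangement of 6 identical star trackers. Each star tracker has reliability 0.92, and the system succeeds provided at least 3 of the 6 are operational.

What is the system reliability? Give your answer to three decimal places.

0.999

R = Σ_{i=3}^{6} C(6,i) p^i (1−p)^{6−i} with p = 0.92
C(6,3)·0.92^3·0.08^3 = 0.00797
C(6,4)·0.92^4·0.08^2 = 0.06877
C(6,5)·0.92^5·0.08^1 = 0.31636
C(6,6)·0.92^6·0.08^0 = 0.60636
Sum = 0.999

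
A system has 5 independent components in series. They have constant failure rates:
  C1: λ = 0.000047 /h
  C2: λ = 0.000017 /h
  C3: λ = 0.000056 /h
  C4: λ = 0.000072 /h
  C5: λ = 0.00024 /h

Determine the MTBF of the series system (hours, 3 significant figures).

Series of exponential components: λ_sys = Σ λ_i
λ_sys = 0.000047 + 0.000017 + 0.000056 + 0.000072 + 0.00024 = 4.3200e-04 /h
MTBF = 1 / λ_sys = 2310 h

2310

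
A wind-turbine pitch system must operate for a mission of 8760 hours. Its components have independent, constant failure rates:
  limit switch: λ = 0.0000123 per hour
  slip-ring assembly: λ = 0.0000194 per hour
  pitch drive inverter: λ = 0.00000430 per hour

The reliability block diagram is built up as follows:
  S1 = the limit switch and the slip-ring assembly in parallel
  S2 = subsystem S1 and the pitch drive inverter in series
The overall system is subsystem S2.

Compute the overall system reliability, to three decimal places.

0.948

R(limit switch) = exp(−0.0000123 × 8760) = 0.89785
R(slip-ring assembly) = exp(−0.0000194 × 8760) = 0.84371
R(pitch drive inverter) = exp(−0.00000430 × 8760) = 0.96303
Parallel (limit switch and slip-ring assembly): 1 − (1 − 0.89785)(1 − 0.84371) = 0.98403
Series ([0.98403] and pitch drive inverter): 0.98403 × 0.96303 = 0.948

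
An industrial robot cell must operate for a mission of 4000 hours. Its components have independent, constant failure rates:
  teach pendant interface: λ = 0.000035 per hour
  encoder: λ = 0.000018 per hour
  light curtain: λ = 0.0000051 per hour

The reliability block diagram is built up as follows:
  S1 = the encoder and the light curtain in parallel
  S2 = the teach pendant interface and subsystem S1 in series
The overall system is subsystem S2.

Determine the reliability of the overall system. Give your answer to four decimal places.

0.8681

R(teach pendant interface) = exp(−0.000035 × 4000) = 0.869358
R(encoder) = exp(−0.000018 × 4000) = 0.930531
R(light curtain) = exp(−0.0000051 × 4000) = 0.979807
Parallel (encoder and light curtain): 1 − (1 − 0.930531)(1 − 0.979807) = 0.998597
Series (teach pendant interface and [0.998597]): 0.869358 × 0.998597 = 0.8681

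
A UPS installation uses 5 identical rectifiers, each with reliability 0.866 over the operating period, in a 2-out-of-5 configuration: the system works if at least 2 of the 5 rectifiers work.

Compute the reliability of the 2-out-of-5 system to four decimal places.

R = Σ_{i=2}^{5} C(5,i) p^i (1−p)^{5−i} with p = 0.866
C(5,2)·0.866^2·0.134^3 = 0.018045
C(5,3)·0.866^3·0.134^2 = 0.116617
C(5,4)·0.866^4·0.134^1 = 0.376831
C(5,5)·0.866^5·0.134^0 = 0.487068
Sum = 0.9986

0.9986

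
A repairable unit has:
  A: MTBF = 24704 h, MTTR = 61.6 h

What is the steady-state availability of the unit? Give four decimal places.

0.9975

A(A) = MTBF/(MTBF+MTTR) = 24704/(24704+61.6) = 0.9975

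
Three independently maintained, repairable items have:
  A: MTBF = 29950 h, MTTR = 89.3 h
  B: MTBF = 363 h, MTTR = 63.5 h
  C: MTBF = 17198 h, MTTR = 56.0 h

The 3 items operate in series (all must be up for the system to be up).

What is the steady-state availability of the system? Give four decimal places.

0.8458

A(A) = MTBF/(MTBF+MTTR) = 29950/(29950+89.3) = 0.997027
A(B) = MTBF/(MTBF+MTTR) = 363/(363+63.5) = 0.851114
A(C) = MTBF/(MTBF+MTTR) = 17198/(17198+56.0) = 0.996754
Series availability: 0.997027 × 0.851114 × 0.996754 = 0.8458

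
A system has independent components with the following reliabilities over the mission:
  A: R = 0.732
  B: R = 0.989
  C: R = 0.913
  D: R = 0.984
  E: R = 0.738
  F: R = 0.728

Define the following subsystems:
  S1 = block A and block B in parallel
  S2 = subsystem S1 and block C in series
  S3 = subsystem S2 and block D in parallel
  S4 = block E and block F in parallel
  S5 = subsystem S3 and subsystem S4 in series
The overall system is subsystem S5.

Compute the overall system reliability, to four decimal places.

Parallel (A and B): 1 − (1 − 0.732000)(1 − 0.989000) = 0.997052
Series ([0.997052] and C): 0.997052 × 0.913000 = 0.910308
Parallel ([0.910308] and D): 1 − (1 − 0.910308)(1 − 0.984000) = 0.998565
Parallel (E and F): 1 − (1 − 0.738000)(1 − 0.728000) = 0.928736
Series ([0.998565] and [0.928736]): 0.998565 × 0.928736 = 0.9274

0.9274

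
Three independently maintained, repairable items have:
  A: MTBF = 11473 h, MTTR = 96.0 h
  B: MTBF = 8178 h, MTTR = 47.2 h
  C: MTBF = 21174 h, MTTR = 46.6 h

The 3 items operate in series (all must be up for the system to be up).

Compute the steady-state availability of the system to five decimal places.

A(A) = MTBF/(MTBF+MTTR) = 11473/(11473+96.0) = 0.991702
A(B) = MTBF/(MTBF+MTTR) = 8178/(8178+47.2) = 0.994262
A(C) = MTBF/(MTBF+MTTR) = 21174/(21174+46.6) = 0.997804
Series availability: 0.991702 × 0.994262 × 0.997804 = 0.98385

0.98385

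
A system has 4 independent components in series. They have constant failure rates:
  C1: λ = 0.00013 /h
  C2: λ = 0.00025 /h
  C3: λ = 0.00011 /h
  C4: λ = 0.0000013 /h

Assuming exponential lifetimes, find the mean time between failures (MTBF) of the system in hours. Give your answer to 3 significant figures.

Series of exponential components: λ_sys = Σ λ_i
λ_sys = 0.00013 + 0.00025 + 0.00011 + 0.0000013 = 4.9130e-04 /h
MTBF = 1 / λ_sys = 2040 h

2040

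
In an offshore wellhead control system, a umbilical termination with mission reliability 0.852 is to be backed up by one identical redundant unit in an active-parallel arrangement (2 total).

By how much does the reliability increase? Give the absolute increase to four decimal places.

R_before = 0.852
R_after = 1 − (1 − 0.852)^2 = 0.9781
ΔR = 0.9781 − 0.852 = 0.1261

0.1261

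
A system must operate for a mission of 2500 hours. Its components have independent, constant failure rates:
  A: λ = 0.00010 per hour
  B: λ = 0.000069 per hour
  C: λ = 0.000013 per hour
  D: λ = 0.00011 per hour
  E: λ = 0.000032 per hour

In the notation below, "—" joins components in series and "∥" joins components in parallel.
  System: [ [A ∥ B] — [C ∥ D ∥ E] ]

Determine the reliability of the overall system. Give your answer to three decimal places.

0.964

R(A) = exp(−0.00010 × 2500) = 0.77880
R(B) = exp(−0.000069 × 2500) = 0.84156
R(C) = exp(−0.000013 × 2500) = 0.96802
R(D) = exp(−0.00011 × 2500) = 0.75957
R(E) = exp(−0.000032 × 2500) = 0.92312
Parallel (A and B): 1 − (1 − 0.77880)(1 − 0.84156) = 0.96495
Parallel (C, D, and E): 1 − (1 − 0.96802)(1 − 0.75957)(1 − 0.92312) = 0.99941
Series ([0.96495] and [0.99941]): 0.96495 × 0.99941 = 0.964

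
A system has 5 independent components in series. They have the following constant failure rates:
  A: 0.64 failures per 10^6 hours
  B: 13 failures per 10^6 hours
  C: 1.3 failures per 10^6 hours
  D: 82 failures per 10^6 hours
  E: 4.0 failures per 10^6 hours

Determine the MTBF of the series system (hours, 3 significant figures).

Series of exponential components: λ_sys = Σ λ_i
λ_sys = 0.00000064 + 0.000013 + 0.0000013 + 0.000082 + 0.0000040 = 1.0094e-04 /h
MTBF = 1 / λ_sys = 9910 h

9910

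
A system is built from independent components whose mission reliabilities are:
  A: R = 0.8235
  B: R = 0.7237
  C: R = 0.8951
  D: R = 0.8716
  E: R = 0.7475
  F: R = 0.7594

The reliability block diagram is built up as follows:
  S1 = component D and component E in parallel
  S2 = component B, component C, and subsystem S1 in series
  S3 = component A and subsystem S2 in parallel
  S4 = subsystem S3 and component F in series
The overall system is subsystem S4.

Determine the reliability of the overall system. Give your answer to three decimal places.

0.709

Parallel (D and E): 1 − (1 − 0.87160)(1 − 0.74750) = 0.96758
Series (B, C, and [0.96758]): 0.72370 × 0.89510 × 0.96758 = 0.62678
Parallel (A and [0.62678]): 1 − (1 − 0.82350)(1 − 0.62678) = 0.93413
Series ([0.93413] and F): 0.93413 × 0.75940 = 0.709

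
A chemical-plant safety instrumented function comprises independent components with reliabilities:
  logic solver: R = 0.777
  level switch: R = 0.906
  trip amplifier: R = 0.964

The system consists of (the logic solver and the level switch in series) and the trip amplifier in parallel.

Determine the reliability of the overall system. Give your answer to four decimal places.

Series (logic solver and level switch): 0.777000 × 0.906000 = 0.703962
Parallel ([0.703962] and trip amplifier): 1 − (1 − 0.703962)(1 − 0.964000) = 0.9893

0.9893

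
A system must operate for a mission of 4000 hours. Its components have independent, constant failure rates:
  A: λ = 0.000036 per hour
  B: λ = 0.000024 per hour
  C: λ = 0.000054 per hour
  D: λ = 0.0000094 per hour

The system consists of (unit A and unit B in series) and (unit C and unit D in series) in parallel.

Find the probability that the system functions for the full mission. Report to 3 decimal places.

0.952

R(A) = exp(−0.000036 × 4000) = 0.86589
R(B) = exp(−0.000024 × 4000) = 0.90846
R(C) = exp(−0.000054 × 4000) = 0.80574
R(D) = exp(−0.0000094 × 4000) = 0.96310
Series (A and B): 0.86589 × 0.90846 = 0.78663
Series (C and D): 0.80574 × 0.96310 = 0.77601
Parallel ([0.78663] and [0.77601]): 1 − (1 − 0.78663)(1 − 0.77601) = 0.952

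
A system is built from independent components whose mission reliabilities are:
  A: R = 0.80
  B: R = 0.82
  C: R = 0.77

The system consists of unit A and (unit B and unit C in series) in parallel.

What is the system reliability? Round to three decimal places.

0.926

Series (B and C): 0.82000 × 0.77000 = 0.63140
Parallel (A and [0.63140]): 1 − (1 − 0.80000)(1 − 0.63140) = 0.926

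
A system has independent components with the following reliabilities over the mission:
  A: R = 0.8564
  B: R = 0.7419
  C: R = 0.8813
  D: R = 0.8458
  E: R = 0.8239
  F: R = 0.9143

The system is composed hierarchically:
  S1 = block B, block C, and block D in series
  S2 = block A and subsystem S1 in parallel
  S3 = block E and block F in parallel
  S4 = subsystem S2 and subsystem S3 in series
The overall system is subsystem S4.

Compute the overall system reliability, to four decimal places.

Series (B, C, and D): 0.741900 × 0.881300 × 0.845800 = 0.553015
Parallel (A and [0.553015]): 1 − (1 − 0.856400)(1 − 0.553015) = 0.935813
Parallel (E and F): 1 − (1 − 0.823900)(1 − 0.914300) = 0.984908
Series ([0.935813] and [0.984908]): 0.935813 × 0.984908 = 0.9217

0.9217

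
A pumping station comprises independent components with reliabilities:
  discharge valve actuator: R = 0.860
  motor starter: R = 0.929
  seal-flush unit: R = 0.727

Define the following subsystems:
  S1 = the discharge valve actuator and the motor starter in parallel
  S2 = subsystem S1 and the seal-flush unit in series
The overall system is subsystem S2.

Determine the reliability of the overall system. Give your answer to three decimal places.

0.720

Parallel (discharge valve actuator and motor starter): 1 − (1 − 0.86000)(1 − 0.92900) = 0.99006
Series ([0.99006] and seal-flush unit): 0.99006 × 0.72700 = 0.720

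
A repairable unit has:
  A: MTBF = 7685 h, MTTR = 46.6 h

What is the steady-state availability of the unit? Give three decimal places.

0.994

A(A) = MTBF/(MTBF+MTTR) = 7685/(7685+46.6) = 0.994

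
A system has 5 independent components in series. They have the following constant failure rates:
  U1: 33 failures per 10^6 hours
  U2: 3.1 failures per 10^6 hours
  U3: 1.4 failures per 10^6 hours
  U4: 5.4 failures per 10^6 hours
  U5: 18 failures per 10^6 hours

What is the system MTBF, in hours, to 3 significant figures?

Series of exponential components: λ_sys = Σ λ_i
λ_sys = 0.000033 + 0.0000031 + 0.0000014 + 0.0000054 + 0.000018 = 6.0900e-05 /h
MTBF = 1 / λ_sys = 16400 h

16400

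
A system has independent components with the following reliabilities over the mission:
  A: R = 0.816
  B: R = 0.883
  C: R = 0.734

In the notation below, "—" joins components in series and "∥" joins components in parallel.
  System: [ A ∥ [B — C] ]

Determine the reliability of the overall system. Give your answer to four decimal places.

Series (B and C): 0.883000 × 0.734000 = 0.648122
Parallel (A and [0.648122]): 1 − (1 − 0.816000)(1 − 0.648122) = 0.9353

0.9353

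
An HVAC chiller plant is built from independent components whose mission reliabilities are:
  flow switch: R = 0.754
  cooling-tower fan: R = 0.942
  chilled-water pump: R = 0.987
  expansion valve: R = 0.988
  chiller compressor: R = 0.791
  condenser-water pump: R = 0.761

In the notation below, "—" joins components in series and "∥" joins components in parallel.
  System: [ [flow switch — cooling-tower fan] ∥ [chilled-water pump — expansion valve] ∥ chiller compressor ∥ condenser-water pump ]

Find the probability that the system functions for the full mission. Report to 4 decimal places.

0.9996

Series (flow switch and cooling-tower fan): 0.754000 × 0.942000 = 0.710268
Series (chilled-water pump and expansion valve): 0.987000 × 0.988000 = 0.975156
Parallel ([0.710268], [0.975156], chiller compressor, and condenser-water pump): 1 − (1 − 0.710268)(1 − 0.975156)(1 − 0.791000)(1 − 0.761000) = 0.9996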